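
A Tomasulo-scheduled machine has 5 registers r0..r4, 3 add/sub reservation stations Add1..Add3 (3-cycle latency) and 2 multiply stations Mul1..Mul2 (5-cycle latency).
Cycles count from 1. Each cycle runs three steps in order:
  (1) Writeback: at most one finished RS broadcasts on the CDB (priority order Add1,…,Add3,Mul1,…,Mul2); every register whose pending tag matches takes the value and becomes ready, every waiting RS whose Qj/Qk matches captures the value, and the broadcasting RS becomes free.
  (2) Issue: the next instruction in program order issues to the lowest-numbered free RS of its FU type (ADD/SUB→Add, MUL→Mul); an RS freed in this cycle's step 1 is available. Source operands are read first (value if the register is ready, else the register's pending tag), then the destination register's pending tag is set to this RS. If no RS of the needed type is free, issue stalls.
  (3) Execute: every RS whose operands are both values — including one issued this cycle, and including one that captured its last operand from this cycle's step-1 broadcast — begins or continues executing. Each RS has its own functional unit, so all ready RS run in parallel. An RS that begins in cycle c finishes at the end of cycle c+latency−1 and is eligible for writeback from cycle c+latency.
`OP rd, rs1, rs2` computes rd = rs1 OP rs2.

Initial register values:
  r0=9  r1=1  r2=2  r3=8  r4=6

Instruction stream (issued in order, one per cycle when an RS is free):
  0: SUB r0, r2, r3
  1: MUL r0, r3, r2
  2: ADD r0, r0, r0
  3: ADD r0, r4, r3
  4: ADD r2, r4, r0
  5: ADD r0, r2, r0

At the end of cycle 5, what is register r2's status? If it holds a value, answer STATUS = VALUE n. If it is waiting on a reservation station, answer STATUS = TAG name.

STATUS = TAG Add3

c1: issue SUB r0<-Add1 | r0:Add1,r1:1,r2:2,r3:8,r4:6
c2: issue MUL r0<-Mul1 | r0:Mul1,r1:1,r2:2,r3:8,r4:6
c3: issue ADD r0<-Add2 | r0:Add2,r1:1,r2:2,r3:8,r4:6
c4: CDB Add1=-6; issue ADD r0<-Add1 | r0:Add1,r1:1,r2:2,r3:8,r4:6
c5: issue ADD r2<-Add3 | r0:Add1,r1:1,r2:Add3,r3:8,r4:6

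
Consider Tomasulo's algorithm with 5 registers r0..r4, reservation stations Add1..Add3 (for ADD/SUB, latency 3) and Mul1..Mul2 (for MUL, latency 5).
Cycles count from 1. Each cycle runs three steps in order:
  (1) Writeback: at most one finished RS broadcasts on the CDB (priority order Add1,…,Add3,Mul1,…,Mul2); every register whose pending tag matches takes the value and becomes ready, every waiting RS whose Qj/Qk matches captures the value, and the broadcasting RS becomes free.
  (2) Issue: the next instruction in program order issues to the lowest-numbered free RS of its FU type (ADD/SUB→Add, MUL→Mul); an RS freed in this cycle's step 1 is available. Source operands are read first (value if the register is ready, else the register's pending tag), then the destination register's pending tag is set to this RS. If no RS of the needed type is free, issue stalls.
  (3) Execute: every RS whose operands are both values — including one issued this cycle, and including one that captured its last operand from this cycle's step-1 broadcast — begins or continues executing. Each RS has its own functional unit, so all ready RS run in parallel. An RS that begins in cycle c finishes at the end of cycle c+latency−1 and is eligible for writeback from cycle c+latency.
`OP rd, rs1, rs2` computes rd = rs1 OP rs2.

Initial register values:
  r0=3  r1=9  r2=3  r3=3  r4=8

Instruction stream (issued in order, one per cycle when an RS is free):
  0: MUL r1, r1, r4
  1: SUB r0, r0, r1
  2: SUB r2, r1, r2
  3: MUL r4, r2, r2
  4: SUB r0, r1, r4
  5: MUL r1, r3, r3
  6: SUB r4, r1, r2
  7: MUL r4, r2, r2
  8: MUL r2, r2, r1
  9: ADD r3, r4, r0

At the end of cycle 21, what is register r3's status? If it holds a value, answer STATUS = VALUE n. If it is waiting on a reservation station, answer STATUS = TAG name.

cycle 1: issue MUL r1<-Mul1 // r0:3,r1:Mul1,r2:3,r3:3,r4:8
cycle 2: issue SUB r0<-Add1 // r0:Add1,r1:Mul1,r2:3,r3:3,r4:8
cycle 3: issue SUB r2<-Add2 // r0:Add1,r1:Mul1,r2:Add2,r3:3,r4:8
cycle 4: issue MUL r4<-Mul2 // r0:Add1,r1:Mul1,r2:Add2,r3:3,r4:Mul2
cycle 5: issue SUB r0<-Add3 // r0:Add3,r1:Mul1,r2:Add2,r3:3,r4:Mul2
cycle 6: CDB Mul1=72; issue MUL r1<-Mul1 // r0:Add3,r1:Mul1,r2:Add2,r3:3,r4:Mul2
cycle 7: stall // r0:Add3,r1:Mul1,r2:Add2,r3:3,r4:Mul2
cycle 8: stall // r0:Add3,r1:Mul1,r2:Add2,r3:3,r4:Mul2
cycle 9: CDB Add1=-69; issue SUB r4<-Add1 // r0:Add3,r1:Mul1,r2:Add2,r3:3,r4:Add1
cycle 10: CDB Add2=69; stall // r0:Add3,r1:Mul1,r2:69,r3:3,r4:Add1
cycle 11: CDB Mul1=9; issue MUL r4<-Mul1 // r0:Add3,r1:9,r2:69,r3:3,r4:Mul1
cycle 12: stall // r0:Add3,r1:9,r2:69,r3:3,r4:Mul1
cycle 13: stall // r0:Add3,r1:9,r2:69,r3:3,r4:Mul1
cycle 14: CDB Add1=-60; stall // r0:Add3,r1:9,r2:69,r3:3,r4:Mul1
cycle 15: CDB Mul2=4761; issue MUL r2<-Mul2 // r0:Add3,r1:9,r2:Mul2,r3:3,r4:Mul1
cycle 16: CDB Mul1=4761; issue ADD r3<-Add1 // r0:Add3,r1:9,r2:Mul2,r3:Add1,r4:4761
cycle 17: - // r0:Add3,r1:9,r2:Mul2,r3:Add1,r4:4761
cycle 18: CDB Add3=-4689 // r0:-4689,r1:9,r2:Mul2,r3:Add1,r4:4761
cycle 19: - // r0:-4689,r1:9,r2:Mul2,r3:Add1,r4:4761
cycle 20: CDB Mul2=621 // r0:-4689,r1:9,r2:621,r3:Add1,r4:4761
cycle 21: CDB Add1=72 // r0:-4689,r1:9,r2:621,r3:72,r4:4761

STATUS = VALUE 72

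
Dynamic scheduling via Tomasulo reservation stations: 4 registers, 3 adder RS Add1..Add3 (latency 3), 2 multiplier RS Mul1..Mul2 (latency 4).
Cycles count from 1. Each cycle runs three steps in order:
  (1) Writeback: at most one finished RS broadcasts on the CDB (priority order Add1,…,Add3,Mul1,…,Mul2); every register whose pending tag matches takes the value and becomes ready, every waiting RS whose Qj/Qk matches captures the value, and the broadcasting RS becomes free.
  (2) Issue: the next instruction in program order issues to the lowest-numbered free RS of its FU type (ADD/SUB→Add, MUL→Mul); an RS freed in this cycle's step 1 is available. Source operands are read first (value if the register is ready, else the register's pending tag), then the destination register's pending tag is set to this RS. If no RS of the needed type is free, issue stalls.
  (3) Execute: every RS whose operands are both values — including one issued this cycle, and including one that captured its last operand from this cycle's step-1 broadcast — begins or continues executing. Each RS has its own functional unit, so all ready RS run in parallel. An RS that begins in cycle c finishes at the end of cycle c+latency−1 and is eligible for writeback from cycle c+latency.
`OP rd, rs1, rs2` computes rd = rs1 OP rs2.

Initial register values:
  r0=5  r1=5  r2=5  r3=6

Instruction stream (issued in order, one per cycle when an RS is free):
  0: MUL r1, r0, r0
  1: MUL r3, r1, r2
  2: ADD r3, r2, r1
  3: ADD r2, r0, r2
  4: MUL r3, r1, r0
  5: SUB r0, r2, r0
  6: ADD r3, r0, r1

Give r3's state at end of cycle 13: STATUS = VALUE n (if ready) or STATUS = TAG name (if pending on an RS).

  c1: issue MUL r1<-Mul1  regs: r0:5,r1:Mul1,r2:5,r3:6
  c2: issue MUL r3<-Mul2  regs: r0:5,r1:Mul1,r2:5,r3:Mul2
  c3: issue ADD r3<-Add1  regs: r0:5,r1:Mul1,r2:5,r3:Add1
  c4: issue ADD r2<-Add2  regs: r0:5,r1:Mul1,r2:Add2,r3:Add1
  c5: CDB Mul1=25; issue MUL r3<-Mul1  regs: r0:5,r1:25,r2:Add2,r3:Mul1
  c6: issue SUB r0<-Add3  regs: r0:Add3,r1:25,r2:Add2,r3:Mul1
  c7: CDB Add2=10; issue ADD r3<-Add2  regs: r0:Add3,r1:25,r2:10,r3:Add2
  c8: CDB Add1=30  regs: r0:Add3,r1:25,r2:10,r3:Add2
  c9: CDB Mul1=125  regs: r0:Add3,r1:25,r2:10,r3:Add2
  c10: CDB Add3=5  regs: r0:5,r1:25,r2:10,r3:Add2
  c11: CDB Mul2=125  regs: r0:5,r1:25,r2:10,r3:Add2
  c12: -  regs: r0:5,r1:25,r2:10,r3:Add2
  c13: CDB Add2=30  regs: r0:5,r1:25,r2:10,r3:30

STATUS = VALUE 30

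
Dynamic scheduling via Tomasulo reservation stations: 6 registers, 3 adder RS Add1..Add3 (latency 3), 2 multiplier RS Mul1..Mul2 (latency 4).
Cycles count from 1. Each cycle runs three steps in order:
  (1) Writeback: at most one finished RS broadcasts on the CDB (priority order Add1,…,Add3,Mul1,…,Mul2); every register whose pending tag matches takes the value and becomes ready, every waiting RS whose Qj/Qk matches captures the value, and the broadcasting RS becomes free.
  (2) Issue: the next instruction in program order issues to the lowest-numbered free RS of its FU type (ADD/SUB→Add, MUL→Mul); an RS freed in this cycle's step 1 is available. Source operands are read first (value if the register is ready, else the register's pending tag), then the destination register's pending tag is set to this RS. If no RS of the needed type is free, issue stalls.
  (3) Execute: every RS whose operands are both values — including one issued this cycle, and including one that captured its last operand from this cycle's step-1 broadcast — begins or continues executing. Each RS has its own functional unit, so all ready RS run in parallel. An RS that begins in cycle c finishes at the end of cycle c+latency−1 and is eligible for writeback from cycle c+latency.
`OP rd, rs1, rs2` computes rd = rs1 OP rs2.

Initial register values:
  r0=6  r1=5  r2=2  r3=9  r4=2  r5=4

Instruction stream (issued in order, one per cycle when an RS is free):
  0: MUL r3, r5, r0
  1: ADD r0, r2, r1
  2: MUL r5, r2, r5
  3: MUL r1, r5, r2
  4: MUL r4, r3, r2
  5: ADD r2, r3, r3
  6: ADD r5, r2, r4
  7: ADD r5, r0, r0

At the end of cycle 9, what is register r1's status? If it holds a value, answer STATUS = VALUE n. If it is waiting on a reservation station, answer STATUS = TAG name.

cycle 1: issue MUL r3<-Mul1 // r0:6,r1:5,r2:2,r3:Mul1,r4:2,r5:4
cycle 2: issue ADD r0<-Add1 // r0:Add1,r1:5,r2:2,r3:Mul1,r4:2,r5:4
cycle 3: issue MUL r5<-Mul2 // r0:Add1,r1:5,r2:2,r3:Mul1,r4:2,r5:Mul2
cycle 4: stall // r0:Add1,r1:5,r2:2,r3:Mul1,r4:2,r5:Mul2
cycle 5: CDB Add1=7; stall // r0:7,r1:5,r2:2,r3:Mul1,r4:2,r5:Mul2
cycle 6: CDB Mul1=24; issue MUL r1<-Mul1 // r0:7,r1:Mul1,r2:2,r3:24,r4:2,r5:Mul2
cycle 7: CDB Mul2=8; issue MUL r4<-Mul2 // r0:7,r1:Mul1,r2:2,r3:24,r4:Mul2,r5:8
cycle 8: issue ADD r2<-Add1 // r0:7,r1:Mul1,r2:Add1,r3:24,r4:Mul2,r5:8
cycle 9: issue ADD r5<-Add2 // r0:7,r1:Mul1,r2:Add1,r3:24,r4:Mul2,r5:Add2

STATUS = TAG Mul1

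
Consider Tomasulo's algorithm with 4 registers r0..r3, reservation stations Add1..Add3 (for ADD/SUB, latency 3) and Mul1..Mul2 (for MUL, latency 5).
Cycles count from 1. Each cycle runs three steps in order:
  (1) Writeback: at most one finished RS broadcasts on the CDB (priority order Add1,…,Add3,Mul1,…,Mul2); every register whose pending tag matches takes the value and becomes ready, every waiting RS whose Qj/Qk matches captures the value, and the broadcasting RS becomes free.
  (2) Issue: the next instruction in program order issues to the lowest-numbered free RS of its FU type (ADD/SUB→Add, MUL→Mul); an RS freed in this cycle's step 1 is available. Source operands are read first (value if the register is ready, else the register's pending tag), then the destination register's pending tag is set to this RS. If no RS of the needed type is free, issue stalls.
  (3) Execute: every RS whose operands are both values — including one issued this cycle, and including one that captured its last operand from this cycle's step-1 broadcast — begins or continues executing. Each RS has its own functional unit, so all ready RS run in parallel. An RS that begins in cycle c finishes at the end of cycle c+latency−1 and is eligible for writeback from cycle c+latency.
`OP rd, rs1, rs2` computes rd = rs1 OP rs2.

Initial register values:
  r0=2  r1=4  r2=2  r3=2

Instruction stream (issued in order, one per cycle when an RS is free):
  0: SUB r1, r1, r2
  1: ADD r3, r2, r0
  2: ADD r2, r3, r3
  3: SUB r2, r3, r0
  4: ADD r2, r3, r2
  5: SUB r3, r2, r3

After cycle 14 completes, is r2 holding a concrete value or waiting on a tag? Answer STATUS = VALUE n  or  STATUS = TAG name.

STATUS = VALUE 6

cycle 1: issue SUB r1<-Add1 // r0:2,r1:Add1,r2:2,r3:2
cycle 2: issue ADD r3<-Add2 // r0:2,r1:Add1,r2:2,r3:Add2
cycle 3: issue ADD r2<-Add3 // r0:2,r1:Add1,r2:Add3,r3:Add2
cycle 4: CDB Add1=2; issue SUB r2<-Add1 // r0:2,r1:2,r2:Add1,r3:Add2
cycle 5: CDB Add2=4; issue ADD r2<-Add2 // r0:2,r1:2,r2:Add2,r3:4
cycle 6: stall // r0:2,r1:2,r2:Add2,r3:4
cycle 7: stall // r0:2,r1:2,r2:Add2,r3:4
cycle 8: CDB Add1=2; issue SUB r3<-Add1 // r0:2,r1:2,r2:Add2,r3:Add1
cycle 9: CDB Add3=8 // r0:2,r1:2,r2:Add2,r3:Add1
cycle 10: - // r0:2,r1:2,r2:Add2,r3:Add1
cycle 11: CDB Add2=6 // r0:2,r1:2,r2:6,r3:Add1
cycle 12: - // r0:2,r1:2,r2:6,r3:Add1
cycle 13: - // r0:2,r1:2,r2:6,r3:Add1
cycle 14: CDB Add1=2 // r0:2,r1:2,r2:6,r3:2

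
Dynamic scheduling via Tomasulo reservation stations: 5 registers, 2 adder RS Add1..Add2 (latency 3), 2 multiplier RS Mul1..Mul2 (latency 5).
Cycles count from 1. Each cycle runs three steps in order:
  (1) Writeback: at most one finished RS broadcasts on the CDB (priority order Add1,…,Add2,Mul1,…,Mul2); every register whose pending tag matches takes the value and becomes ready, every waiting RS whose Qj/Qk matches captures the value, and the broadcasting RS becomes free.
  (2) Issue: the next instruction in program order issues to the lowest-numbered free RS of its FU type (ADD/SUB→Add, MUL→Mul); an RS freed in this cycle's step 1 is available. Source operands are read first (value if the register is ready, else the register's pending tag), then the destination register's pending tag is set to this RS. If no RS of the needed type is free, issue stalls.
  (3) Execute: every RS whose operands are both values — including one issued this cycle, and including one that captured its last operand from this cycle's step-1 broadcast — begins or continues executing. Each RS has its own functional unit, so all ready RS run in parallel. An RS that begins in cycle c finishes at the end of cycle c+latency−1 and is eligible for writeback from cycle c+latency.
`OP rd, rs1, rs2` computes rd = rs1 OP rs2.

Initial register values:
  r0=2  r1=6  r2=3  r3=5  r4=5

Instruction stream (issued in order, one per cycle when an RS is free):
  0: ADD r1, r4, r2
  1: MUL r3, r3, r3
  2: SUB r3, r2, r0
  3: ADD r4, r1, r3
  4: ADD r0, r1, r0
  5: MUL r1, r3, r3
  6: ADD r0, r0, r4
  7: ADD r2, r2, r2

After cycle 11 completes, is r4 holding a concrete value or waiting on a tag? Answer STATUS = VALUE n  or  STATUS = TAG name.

STATUS = VALUE 9

c1: issue ADD r1<-Add1 | r0:2,r1:Add1,r2:3,r3:5,r4:5
c2: issue MUL r3<-Mul1 | r0:2,r1:Add1,r2:3,r3:Mul1,r4:5
c3: issue SUB r3<-Add2 | r0:2,r1:Add1,r2:3,r3:Add2,r4:5
c4: CDB Add1=8; issue ADD r4<-Add1 | r0:2,r1:8,r2:3,r3:Add2,r4:Add1
c5: stall | r0:2,r1:8,r2:3,r3:Add2,r4:Add1
c6: CDB Add2=1; issue ADD r0<-Add2 | r0:Add2,r1:8,r2:3,r3:1,r4:Add1
c7: CDB Mul1=25; issue MUL r1<-Mul1 | r0:Add2,r1:Mul1,r2:3,r3:1,r4:Add1
c8: stall | r0:Add2,r1:Mul1,r2:3,r3:1,r4:Add1
c9: CDB Add1=9; issue ADD r0<-Add1 | r0:Add1,r1:Mul1,r2:3,r3:1,r4:9
c10: CDB Add2=10; issue ADD r2<-Add2 | r0:Add1,r1:Mul1,r2:Add2,r3:1,r4:9
c11: - | r0:Add1,r1:Mul1,r2:Add2,r3:1,r4:9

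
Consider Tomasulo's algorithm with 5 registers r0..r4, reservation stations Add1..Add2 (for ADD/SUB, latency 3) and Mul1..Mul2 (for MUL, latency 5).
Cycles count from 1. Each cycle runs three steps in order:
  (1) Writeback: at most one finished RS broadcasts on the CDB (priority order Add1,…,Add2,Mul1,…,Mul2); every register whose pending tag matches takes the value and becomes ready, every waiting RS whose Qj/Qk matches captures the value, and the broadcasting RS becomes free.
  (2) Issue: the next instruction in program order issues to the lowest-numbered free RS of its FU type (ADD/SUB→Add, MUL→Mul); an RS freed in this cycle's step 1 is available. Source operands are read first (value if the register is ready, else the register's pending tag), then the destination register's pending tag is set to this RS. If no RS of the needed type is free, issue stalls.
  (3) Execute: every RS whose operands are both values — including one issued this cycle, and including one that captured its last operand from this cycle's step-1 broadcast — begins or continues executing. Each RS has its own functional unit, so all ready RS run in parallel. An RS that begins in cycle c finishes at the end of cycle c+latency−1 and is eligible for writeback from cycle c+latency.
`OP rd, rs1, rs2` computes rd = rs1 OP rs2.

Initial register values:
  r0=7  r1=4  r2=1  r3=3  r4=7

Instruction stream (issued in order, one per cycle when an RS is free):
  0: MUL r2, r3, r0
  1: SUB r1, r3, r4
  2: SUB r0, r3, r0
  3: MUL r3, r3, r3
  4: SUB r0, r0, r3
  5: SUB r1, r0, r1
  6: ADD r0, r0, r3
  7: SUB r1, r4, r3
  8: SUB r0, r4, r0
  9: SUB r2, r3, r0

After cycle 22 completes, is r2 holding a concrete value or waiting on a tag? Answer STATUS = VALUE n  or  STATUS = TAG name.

STATUS = VALUE -2

  c1: issue MUL r2<-Mul1  regs: r0:7,r1:4,r2:Mul1,r3:3,r4:7
  c2: issue SUB r1<-Add1  regs: r0:7,r1:Add1,r2:Mul1,r3:3,r4:7
  c3: issue SUB r0<-Add2  regs: r0:Add2,r1:Add1,r2:Mul1,r3:3,r4:7
  c4: issue MUL r3<-Mul2  regs: r0:Add2,r1:Add1,r2:Mul1,r3:Mul2,r4:7
  c5: CDB Add1=-4; issue SUB r0<-Add1  regs: r0:Add1,r1:-4,r2:Mul1,r3:Mul2,r4:7
  c6: CDB Add2=-4; issue SUB r1<-Add2  regs: r0:Add1,r1:Add2,r2:Mul1,r3:Mul2,r4:7
  c7: CDB Mul1=21; stall  regs: r0:Add1,r1:Add2,r2:21,r3:Mul2,r4:7
  c8: stall  regs: r0:Add1,r1:Add2,r2:21,r3:Mul2,r4:7
  c9: CDB Mul2=9; stall  regs: r0:Add1,r1:Add2,r2:21,r3:9,r4:7
  c10: stall  regs: r0:Add1,r1:Add2,r2:21,r3:9,r4:7
  c11: stall  regs: r0:Add1,r1:Add2,r2:21,r3:9,r4:7
  c12: CDB Add1=-13; issue ADD r0<-Add1  regs: r0:Add1,r1:Add2,r2:21,r3:9,r4:7
  c13: stall  regs: r0:Add1,r1:Add2,r2:21,r3:9,r4:7
  c14: stall  regs: r0:Add1,r1:Add2,r2:21,r3:9,r4:7
  c15: CDB Add1=-4; issue SUB r1<-Add1  regs: r0:-4,r1:Add1,r2:21,r3:9,r4:7
  c16: CDB Add2=-9; issue SUB r0<-Add2  regs: r0:Add2,r1:Add1,r2:21,r3:9,r4:7
  c17: stall  regs: r0:Add2,r1:Add1,r2:21,r3:9,r4:7
  c18: CDB Add1=-2; issue SUB r2<-Add1  regs: r0:Add2,r1:-2,r2:Add1,r3:9,r4:7
  c19: CDB Add2=11  regs: r0:11,r1:-2,r2:Add1,r3:9,r4:7
  c20: -  regs: r0:11,r1:-2,r2:Add1,r3:9,r4:7
  c21: -  regs: r0:11,r1:-2,r2:Add1,r3:9,r4:7
  c22: CDB Add1=-2  regs: r0:11,r1:-2,r2:-2,r3:9,r4:7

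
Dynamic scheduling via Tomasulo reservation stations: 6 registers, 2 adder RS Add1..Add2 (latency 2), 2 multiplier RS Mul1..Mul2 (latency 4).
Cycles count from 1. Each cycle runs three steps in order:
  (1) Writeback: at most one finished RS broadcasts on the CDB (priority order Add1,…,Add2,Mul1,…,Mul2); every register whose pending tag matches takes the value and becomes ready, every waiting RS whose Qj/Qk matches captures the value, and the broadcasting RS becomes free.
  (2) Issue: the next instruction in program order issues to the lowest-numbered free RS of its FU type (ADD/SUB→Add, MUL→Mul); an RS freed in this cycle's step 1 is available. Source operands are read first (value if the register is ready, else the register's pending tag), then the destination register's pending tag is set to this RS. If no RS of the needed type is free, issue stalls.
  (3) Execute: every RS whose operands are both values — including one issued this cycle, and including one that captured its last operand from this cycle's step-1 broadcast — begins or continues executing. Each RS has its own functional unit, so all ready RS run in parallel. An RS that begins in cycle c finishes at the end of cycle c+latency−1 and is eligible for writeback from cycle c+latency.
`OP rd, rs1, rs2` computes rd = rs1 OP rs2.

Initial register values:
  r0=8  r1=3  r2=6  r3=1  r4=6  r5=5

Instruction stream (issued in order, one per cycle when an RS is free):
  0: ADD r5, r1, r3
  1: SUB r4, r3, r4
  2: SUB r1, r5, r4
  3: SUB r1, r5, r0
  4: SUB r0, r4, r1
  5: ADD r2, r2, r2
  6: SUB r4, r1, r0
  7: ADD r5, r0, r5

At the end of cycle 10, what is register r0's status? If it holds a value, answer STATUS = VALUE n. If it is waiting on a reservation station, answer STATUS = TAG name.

cycle 1: issue ADD r5<-Add1 // r0:8,r1:3,r2:6,r3:1,r4:6,r5:Add1
cycle 2: issue SUB r4<-Add2 // r0:8,r1:3,r2:6,r3:1,r4:Add2,r5:Add1
cycle 3: CDB Add1=4; issue SUB r1<-Add1 // r0:8,r1:Add1,r2:6,r3:1,r4:Add2,r5:4
cycle 4: CDB Add2=-5; issue SUB r1<-Add2 // r0:8,r1:Add2,r2:6,r3:1,r4:-5,r5:4
cycle 5: stall // r0:8,r1:Add2,r2:6,r3:1,r4:-5,r5:4
cycle 6: CDB Add1=9; issue SUB r0<-Add1 // r0:Add1,r1:Add2,r2:6,r3:1,r4:-5,r5:4
cycle 7: CDB Add2=-4; issue ADD r2<-Add2 // r0:Add1,r1:-4,r2:Add2,r3:1,r4:-5,r5:4
cycle 8: stall // r0:Add1,r1:-4,r2:Add2,r3:1,r4:-5,r5:4
cycle 9: CDB Add1=-1; issue SUB r4<-Add1 // r0:-1,r1:-4,r2:Add2,r3:1,r4:Add1,r5:4
cycle 10: CDB Add2=12; issue ADD r5<-Add2 // r0:-1,r1:-4,r2:12,r3:1,r4:Add1,r5:Add2

STATUS = VALUE -1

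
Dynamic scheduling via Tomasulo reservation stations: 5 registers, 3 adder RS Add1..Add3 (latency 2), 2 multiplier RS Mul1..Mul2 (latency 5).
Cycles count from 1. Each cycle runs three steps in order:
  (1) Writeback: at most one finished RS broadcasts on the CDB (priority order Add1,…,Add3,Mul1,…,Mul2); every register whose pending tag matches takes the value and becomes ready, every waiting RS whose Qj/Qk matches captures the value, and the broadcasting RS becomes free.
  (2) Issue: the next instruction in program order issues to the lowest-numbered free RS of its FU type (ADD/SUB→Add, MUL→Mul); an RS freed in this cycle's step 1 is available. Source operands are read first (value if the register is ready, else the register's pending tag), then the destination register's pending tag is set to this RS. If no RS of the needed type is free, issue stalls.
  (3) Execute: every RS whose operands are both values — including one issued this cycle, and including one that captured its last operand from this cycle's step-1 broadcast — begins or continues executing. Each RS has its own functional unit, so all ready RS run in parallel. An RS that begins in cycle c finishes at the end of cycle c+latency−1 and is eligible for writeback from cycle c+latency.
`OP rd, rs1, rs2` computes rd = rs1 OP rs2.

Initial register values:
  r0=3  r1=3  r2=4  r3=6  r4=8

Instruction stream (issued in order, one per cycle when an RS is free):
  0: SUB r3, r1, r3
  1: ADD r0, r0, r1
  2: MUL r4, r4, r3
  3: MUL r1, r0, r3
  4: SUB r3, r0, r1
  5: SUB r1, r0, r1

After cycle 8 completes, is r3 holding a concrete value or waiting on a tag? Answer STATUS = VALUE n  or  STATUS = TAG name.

STATUS = TAG Add1

c1: issue SUB r3<-Add1 | r0:3,r1:3,r2:4,r3:Add1,r4:8
c2: issue ADD r0<-Add2 | r0:Add2,r1:3,r2:4,r3:Add1,r4:8
c3: CDB Add1=-3; issue MUL r4<-Mul1 | r0:Add2,r1:3,r2:4,r3:-3,r4:Mul1
c4: CDB Add2=6; issue MUL r1<-Mul2 | r0:6,r1:Mul2,r2:4,r3:-3,r4:Mul1
c5: issue SUB r3<-Add1 | r0:6,r1:Mul2,r2:4,r3:Add1,r4:Mul1
c6: issue SUB r1<-Add2 | r0:6,r1:Add2,r2:4,r3:Add1,r4:Mul1
c7: - | r0:6,r1:Add2,r2:4,r3:Add1,r4:Mul1
c8: CDB Mul1=-24 | r0:6,r1:Add2,r2:4,r3:Add1,r4:-24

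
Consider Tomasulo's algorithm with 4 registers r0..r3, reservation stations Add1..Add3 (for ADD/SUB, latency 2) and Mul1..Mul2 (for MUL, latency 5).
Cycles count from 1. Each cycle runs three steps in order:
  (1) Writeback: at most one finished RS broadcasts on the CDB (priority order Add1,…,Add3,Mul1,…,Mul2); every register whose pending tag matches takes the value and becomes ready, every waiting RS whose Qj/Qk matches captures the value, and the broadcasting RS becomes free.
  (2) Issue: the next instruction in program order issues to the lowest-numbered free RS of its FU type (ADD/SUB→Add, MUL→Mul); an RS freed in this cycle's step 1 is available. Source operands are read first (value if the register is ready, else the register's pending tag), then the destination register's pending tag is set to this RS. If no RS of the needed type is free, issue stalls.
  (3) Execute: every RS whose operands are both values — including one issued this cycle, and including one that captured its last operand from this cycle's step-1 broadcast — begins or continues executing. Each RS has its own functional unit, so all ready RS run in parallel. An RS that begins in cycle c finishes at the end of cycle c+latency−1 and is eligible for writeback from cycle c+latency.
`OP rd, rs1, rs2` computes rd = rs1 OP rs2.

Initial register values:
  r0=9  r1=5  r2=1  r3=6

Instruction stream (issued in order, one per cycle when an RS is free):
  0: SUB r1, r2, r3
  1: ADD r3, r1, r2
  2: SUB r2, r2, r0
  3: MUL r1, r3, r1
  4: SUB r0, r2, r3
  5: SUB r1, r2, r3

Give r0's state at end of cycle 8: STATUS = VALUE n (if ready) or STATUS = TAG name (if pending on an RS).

  c1: issue SUB r1<-Add1  regs: r0:9,r1:Add1,r2:1,r3:6
  c2: issue ADD r3<-Add2  regs: r0:9,r1:Add1,r2:1,r3:Add2
  c3: CDB Add1=-5; issue SUB r2<-Add1  regs: r0:9,r1:-5,r2:Add1,r3:Add2
  c4: issue MUL r1<-Mul1  regs: r0:9,r1:Mul1,r2:Add1,r3:Add2
  c5: CDB Add1=-8; issue SUB r0<-Add1  regs: r0:Add1,r1:Mul1,r2:-8,r3:Add2
  c6: CDB Add2=-4; issue SUB r1<-Add2  regs: r0:Add1,r1:Add2,r2:-8,r3:-4
  c7: -  regs: r0:Add1,r1:Add2,r2:-8,r3:-4
  c8: CDB Add1=-4  regs: r0:-4,r1:Add2,r2:-8,r3:-4

STATUS = VALUE -4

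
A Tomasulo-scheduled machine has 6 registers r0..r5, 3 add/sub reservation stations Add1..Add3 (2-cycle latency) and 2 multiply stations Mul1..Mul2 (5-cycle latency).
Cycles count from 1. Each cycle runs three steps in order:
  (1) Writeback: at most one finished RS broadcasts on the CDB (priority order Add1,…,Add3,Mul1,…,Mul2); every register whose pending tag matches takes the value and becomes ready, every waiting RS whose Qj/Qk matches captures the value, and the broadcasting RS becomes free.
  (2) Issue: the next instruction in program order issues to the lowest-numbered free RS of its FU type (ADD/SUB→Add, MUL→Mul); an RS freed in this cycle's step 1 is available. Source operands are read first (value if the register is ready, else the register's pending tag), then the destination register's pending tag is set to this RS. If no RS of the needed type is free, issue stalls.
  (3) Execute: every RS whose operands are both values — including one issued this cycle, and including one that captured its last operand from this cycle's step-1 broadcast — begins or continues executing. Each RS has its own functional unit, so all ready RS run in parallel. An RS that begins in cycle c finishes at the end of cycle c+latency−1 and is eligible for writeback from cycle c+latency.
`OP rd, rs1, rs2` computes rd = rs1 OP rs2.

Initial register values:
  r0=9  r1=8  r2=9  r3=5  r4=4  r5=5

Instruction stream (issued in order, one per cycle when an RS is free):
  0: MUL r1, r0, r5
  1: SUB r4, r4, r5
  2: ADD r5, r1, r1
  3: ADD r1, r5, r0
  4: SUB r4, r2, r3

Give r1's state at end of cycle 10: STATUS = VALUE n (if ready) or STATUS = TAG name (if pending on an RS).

c1: issue MUL r1<-Mul1 | r0:9,r1:Mul1,r2:9,r3:5,r4:4,r5:5
c2: issue SUB r4<-Add1 | r0:9,r1:Mul1,r2:9,r3:5,r4:Add1,r5:5
c3: issue ADD r5<-Add2 | r0:9,r1:Mul1,r2:9,r3:5,r4:Add1,r5:Add2
c4: CDB Add1=-1; issue ADD r1<-Add1 | r0:9,r1:Add1,r2:9,r3:5,r4:-1,r5:Add2
c5: issue SUB r4<-Add3 | r0:9,r1:Add1,r2:9,r3:5,r4:Add3,r5:Add2
c6: CDB Mul1=45 | r0:9,r1:Add1,r2:9,r3:5,r4:Add3,r5:Add2
c7: CDB Add3=4 | r0:9,r1:Add1,r2:9,r3:5,r4:4,r5:Add2
c8: CDB Add2=90 | r0:9,r1:Add1,r2:9,r3:5,r4:4,r5:90
c9: - | r0:9,r1:Add1,r2:9,r3:5,r4:4,r5:90
c10: CDB Add1=99 | r0:9,r1:99,r2:9,r3:5,r4:4,r5:90

STATUS = VALUE 99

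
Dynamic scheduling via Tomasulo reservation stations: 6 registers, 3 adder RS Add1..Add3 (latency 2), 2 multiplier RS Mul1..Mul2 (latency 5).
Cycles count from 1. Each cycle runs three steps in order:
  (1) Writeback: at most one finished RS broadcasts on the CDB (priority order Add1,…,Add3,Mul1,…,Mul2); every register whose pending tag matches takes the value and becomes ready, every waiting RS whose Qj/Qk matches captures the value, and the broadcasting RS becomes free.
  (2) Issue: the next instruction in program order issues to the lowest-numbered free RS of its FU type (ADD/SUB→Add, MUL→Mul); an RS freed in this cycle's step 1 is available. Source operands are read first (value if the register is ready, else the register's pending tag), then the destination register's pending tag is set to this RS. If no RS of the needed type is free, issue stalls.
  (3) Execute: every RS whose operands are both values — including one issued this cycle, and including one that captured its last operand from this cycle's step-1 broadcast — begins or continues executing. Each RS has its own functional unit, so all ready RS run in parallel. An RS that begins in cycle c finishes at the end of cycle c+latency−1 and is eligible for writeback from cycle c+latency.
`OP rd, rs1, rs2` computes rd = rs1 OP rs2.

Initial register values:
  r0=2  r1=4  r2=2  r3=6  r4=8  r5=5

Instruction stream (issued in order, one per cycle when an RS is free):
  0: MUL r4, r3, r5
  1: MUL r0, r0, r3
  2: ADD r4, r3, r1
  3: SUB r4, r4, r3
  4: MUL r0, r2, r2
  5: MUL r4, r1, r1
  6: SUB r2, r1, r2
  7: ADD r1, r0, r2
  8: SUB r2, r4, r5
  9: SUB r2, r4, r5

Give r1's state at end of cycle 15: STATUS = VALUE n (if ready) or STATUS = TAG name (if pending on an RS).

c1: issue MUL r4<-Mul1 | r0:2,r1:4,r2:2,r3:6,r4:Mul1,r5:5
c2: issue MUL r0<-Mul2 | r0:Mul2,r1:4,r2:2,r3:6,r4:Mul1,r5:5
c3: issue ADD r4<-Add1 | r0:Mul2,r1:4,r2:2,r3:6,r4:Add1,r5:5
c4: issue SUB r4<-Add2 | r0:Mul2,r1:4,r2:2,r3:6,r4:Add2,r5:5
c5: CDB Add1=10; stall | r0:Mul2,r1:4,r2:2,r3:6,r4:Add2,r5:5
c6: CDB Mul1=30; issue MUL r0<-Mul1 | r0:Mul1,r1:4,r2:2,r3:6,r4:Add2,r5:5
c7: CDB Add2=4; stall | r0:Mul1,r1:4,r2:2,r3:6,r4:4,r5:5
c8: CDB Mul2=12; issue MUL r4<-Mul2 | r0:Mul1,r1:4,r2:2,r3:6,r4:Mul2,r5:5
c9: issue SUB r2<-Add1 | r0:Mul1,r1:4,r2:Add1,r3:6,r4:Mul2,r5:5
c10: issue ADD r1<-Add2 | r0:Mul1,r1:Add2,r2:Add1,r3:6,r4:Mul2,r5:5
c11: CDB Add1=2; issue SUB r2<-Add1 | r0:Mul1,r1:Add2,r2:Add1,r3:6,r4:Mul2,r5:5
c12: CDB Mul1=4; issue SUB r2<-Add3 | r0:4,r1:Add2,r2:Add3,r3:6,r4:Mul2,r5:5
c13: CDB Mul2=16 | r0:4,r1:Add2,r2:Add3,r3:6,r4:16,r5:5
c14: CDB Add2=6 | r0:4,r1:6,r2:Add3,r3:6,r4:16,r5:5
c15: CDB Add1=11 | r0:4,r1:6,r2:Add3,r3:6,r4:16,r5:5

STATUS = VALUE 6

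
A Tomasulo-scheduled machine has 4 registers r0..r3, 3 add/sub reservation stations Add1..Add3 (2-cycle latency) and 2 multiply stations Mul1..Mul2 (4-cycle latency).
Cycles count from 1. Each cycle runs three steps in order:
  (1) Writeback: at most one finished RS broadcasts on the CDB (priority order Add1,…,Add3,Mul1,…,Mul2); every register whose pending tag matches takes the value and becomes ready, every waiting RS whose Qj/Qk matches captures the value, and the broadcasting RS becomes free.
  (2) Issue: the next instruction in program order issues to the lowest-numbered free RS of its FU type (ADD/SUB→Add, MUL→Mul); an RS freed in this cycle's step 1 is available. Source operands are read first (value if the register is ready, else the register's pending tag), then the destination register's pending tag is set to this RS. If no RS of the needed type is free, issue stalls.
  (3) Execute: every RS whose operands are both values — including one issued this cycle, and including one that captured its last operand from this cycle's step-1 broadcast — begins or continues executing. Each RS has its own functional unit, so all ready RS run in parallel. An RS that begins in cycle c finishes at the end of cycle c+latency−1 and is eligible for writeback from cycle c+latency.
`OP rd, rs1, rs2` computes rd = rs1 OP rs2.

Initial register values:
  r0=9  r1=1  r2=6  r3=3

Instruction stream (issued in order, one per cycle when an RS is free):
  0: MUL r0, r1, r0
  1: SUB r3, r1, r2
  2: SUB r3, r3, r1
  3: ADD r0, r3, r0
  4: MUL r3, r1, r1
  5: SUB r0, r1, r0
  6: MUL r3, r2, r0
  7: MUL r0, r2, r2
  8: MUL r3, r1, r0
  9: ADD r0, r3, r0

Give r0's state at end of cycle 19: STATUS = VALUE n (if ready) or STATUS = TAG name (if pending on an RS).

c1: issue MUL r0<-Mul1 | r0:Mul1,r1:1,r2:6,r3:3
c2: issue SUB r3<-Add1 | r0:Mul1,r1:1,r2:6,r3:Add1
c3: issue SUB r3<-Add2 | r0:Mul1,r1:1,r2:6,r3:Add2
c4: CDB Add1=-5; issue ADD r0<-Add1 | r0:Add1,r1:1,r2:6,r3:Add2
c5: CDB Mul1=9; issue MUL r3<-Mul1 | r0:Add1,r1:1,r2:6,r3:Mul1
c6: CDB Add2=-6; issue SUB r0<-Add2 | r0:Add2,r1:1,r2:6,r3:Mul1
c7: issue MUL r3<-Mul2 | r0:Add2,r1:1,r2:6,r3:Mul2
c8: CDB Add1=3; stall | r0:Add2,r1:1,r2:6,r3:Mul2
c9: CDB Mul1=1; issue MUL r0<-Mul1 | r0:Mul1,r1:1,r2:6,r3:Mul2
c10: CDB Add2=-2; stall | r0:Mul1,r1:1,r2:6,r3:Mul2
c11: stall | r0:Mul1,r1:1,r2:6,r3:Mul2
c12: stall | r0:Mul1,r1:1,r2:6,r3:Mul2
c13: CDB Mul1=36; issue MUL r3<-Mul1 | r0:36,r1:1,r2:6,r3:Mul1
c14: CDB Mul2=-12; issue ADD r0<-Add1 | r0:Add1,r1:1,r2:6,r3:Mul1
c15: - | r0:Add1,r1:1,r2:6,r3:Mul1
c16: - | r0:Add1,r1:1,r2:6,r3:Mul1
c17: CDB Mul1=36 | r0:Add1,r1:1,r2:6,r3:36
c18: - | r0:Add1,r1:1,r2:6,r3:36
c19: CDB Add1=72 | r0:72,r1:1,r2:6,r3:36

STATUS = VALUE 72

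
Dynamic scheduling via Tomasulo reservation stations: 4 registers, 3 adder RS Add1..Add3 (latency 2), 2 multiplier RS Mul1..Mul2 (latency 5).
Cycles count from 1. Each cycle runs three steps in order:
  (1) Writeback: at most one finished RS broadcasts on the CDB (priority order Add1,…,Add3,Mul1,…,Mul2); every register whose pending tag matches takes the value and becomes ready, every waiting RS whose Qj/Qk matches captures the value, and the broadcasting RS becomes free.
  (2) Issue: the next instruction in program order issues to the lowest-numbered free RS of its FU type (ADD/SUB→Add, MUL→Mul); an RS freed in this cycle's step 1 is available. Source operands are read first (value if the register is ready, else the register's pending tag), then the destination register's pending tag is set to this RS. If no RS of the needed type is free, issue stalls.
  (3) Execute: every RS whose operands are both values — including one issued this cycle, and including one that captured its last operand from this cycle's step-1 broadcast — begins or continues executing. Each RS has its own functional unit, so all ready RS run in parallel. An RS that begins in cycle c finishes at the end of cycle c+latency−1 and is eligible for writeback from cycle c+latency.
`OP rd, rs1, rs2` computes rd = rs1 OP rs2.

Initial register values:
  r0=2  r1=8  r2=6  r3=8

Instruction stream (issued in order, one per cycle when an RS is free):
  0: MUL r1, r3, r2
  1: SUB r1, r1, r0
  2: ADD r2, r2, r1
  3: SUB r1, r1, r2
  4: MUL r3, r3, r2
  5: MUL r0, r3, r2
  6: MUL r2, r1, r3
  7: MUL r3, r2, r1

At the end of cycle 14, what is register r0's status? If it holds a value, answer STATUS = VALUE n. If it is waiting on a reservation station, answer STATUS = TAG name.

  c1: issue MUL r1<-Mul1  regs: r0:2,r1:Mul1,r2:6,r3:8
  c2: issue SUB r1<-Add1  regs: r0:2,r1:Add1,r2:6,r3:8
  c3: issue ADD r2<-Add2  regs: r0:2,r1:Add1,r2:Add2,r3:8
  c4: issue SUB r1<-Add3  regs: r0:2,r1:Add3,r2:Add2,r3:8
  c5: issue MUL r3<-Mul2  regs: r0:2,r1:Add3,r2:Add2,r3:Mul2
  c6: CDB Mul1=48; issue MUL r0<-Mul1  regs: r0:Mul1,r1:Add3,r2:Add2,r3:Mul2
  c7: stall  regs: r0:Mul1,r1:Add3,r2:Add2,r3:Mul2
  c8: CDB Add1=46; stall  regs: r0:Mul1,r1:Add3,r2:Add2,r3:Mul2
  c9: stall  regs: r0:Mul1,r1:Add3,r2:Add2,r3:Mul2
  c10: CDB Add2=52; stall  regs: r0:Mul1,r1:Add3,r2:52,r3:Mul2
  c11: stall  regs: r0:Mul1,r1:Add3,r2:52,r3:Mul2
  c12: CDB Add3=-6; stall  regs: r0:Mul1,r1:-6,r2:52,r3:Mul2
  c13: stall  regs: r0:Mul1,r1:-6,r2:52,r3:Mul2
  c14: stall  regs: r0:Mul1,r1:-6,r2:52,r3:Mul2

STATUS = TAG Mul1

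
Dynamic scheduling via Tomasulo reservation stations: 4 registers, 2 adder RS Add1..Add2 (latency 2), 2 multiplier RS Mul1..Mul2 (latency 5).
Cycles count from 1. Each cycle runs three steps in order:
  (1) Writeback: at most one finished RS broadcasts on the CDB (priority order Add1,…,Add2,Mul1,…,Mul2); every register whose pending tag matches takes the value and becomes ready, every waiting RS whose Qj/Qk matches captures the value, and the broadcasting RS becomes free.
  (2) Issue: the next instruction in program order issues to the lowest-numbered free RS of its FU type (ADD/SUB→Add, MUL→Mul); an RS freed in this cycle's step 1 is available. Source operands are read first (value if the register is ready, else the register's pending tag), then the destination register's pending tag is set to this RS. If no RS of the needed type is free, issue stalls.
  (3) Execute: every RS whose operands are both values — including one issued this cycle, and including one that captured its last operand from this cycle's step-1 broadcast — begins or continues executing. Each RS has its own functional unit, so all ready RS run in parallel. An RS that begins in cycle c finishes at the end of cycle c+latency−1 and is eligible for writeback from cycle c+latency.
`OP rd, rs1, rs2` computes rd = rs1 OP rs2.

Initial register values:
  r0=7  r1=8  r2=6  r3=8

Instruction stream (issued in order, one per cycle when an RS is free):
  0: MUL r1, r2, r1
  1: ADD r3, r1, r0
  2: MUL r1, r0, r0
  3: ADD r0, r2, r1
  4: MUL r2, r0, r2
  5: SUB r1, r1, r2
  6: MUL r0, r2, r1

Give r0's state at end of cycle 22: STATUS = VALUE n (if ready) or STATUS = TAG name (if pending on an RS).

  c1: issue MUL r1<-Mul1  regs: r0:7,r1:Mul1,r2:6,r3:8
  c2: issue ADD r3<-Add1  regs: r0:7,r1:Mul1,r2:6,r3:Add1
  c3: issue MUL r1<-Mul2  regs: r0:7,r1:Mul2,r2:6,r3:Add1
  c4: issue ADD r0<-Add2  regs: r0:Add2,r1:Mul2,r2:6,r3:Add1
  c5: stall  regs: r0:Add2,r1:Mul2,r2:6,r3:Add1
  c6: CDB Mul1=48; issue MUL r2<-Mul1  regs: r0:Add2,r1:Mul2,r2:Mul1,r3:Add1
  c7: stall  regs: r0:Add2,r1:Mul2,r2:Mul1,r3:Add1
  c8: CDB Add1=55; issue SUB r1<-Add1  regs: r0:Add2,r1:Add1,r2:Mul1,r3:55
  c9: CDB Mul2=49; issue MUL r0<-Mul2  regs: r0:Mul2,r1:Add1,r2:Mul1,r3:55
  c10: -  regs: r0:Mul2,r1:Add1,r2:Mul1,r3:55
  c11: CDB Add2=55  regs: r0:Mul2,r1:Add1,r2:Mul1,r3:55
  c12: -  regs: r0:Mul2,r1:Add1,r2:Mul1,r3:55
  c13: -  regs: r0:Mul2,r1:Add1,r2:Mul1,r3:55
  c14: -  regs: r0:Mul2,r1:Add1,r2:Mul1,r3:55
  c15: -  regs: r0:Mul2,r1:Add1,r2:Mul1,r3:55
  c16: CDB Mul1=330  regs: r0:Mul2,r1:Add1,r2:330,r3:55
  c17: -  regs: r0:Mul2,r1:Add1,r2:330,r3:55
  c18: CDB Add1=-281  regs: r0:Mul2,r1:-281,r2:330,r3:55
  c19: -  regs: r0:Mul2,r1:-281,r2:330,r3:55
  c20: -  regs: r0:Mul2,r1:-281,r2:330,r3:55
  c21: -  regs: r0:Mul2,r1:-281,r2:330,r3:55
  c22: -  regs: r0:Mul2,r1:-281,r2:330,r3:55

STATUS = TAG Mul2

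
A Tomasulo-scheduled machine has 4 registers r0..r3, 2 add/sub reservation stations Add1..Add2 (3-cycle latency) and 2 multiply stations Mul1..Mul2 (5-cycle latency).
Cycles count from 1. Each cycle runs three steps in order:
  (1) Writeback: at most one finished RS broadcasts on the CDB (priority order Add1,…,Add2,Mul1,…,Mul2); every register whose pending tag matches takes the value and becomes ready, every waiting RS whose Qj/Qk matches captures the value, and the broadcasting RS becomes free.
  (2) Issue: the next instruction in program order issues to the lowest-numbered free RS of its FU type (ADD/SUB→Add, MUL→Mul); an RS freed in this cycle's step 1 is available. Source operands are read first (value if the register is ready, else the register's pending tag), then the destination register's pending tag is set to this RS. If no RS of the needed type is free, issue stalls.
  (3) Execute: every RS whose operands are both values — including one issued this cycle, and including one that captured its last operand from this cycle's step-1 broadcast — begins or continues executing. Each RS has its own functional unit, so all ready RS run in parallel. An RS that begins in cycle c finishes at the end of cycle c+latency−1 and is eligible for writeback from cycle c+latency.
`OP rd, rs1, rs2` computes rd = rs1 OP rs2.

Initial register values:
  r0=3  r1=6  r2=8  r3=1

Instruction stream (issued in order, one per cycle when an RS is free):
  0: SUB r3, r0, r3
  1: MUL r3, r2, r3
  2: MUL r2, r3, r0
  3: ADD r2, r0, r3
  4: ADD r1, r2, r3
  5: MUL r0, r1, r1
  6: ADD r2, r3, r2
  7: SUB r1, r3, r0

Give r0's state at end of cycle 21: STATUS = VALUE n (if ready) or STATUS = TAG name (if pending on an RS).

STATUS = VALUE 1225

c1: issue SUB r3<-Add1 | r0:3,r1:6,r2:8,r3:Add1
c2: issue MUL r3<-Mul1 | r0:3,r1:6,r2:8,r3:Mul1
c3: issue MUL r2<-Mul2 | r0:3,r1:6,r2:Mul2,r3:Mul1
c4: CDB Add1=2; issue ADD r2<-Add1 | r0:3,r1:6,r2:Add1,r3:Mul1
c5: issue ADD r1<-Add2 | r0:3,r1:Add2,r2:Add1,r3:Mul1
c6: stall | r0:3,r1:Add2,r2:Add1,r3:Mul1
c7: stall | r0:3,r1:Add2,r2:Add1,r3:Mul1
c8: stall | r0:3,r1:Add2,r2:Add1,r3:Mul1
c9: CDB Mul1=16; issue MUL r0<-Mul1 | r0:Mul1,r1:Add2,r2:Add1,r3:16
c10: stall | r0:Mul1,r1:Add2,r2:Add1,r3:16
c11: stall | r0:Mul1,r1:Add2,r2:Add1,r3:16
c12: CDB Add1=19; issue ADD r2<-Add1 | r0:Mul1,r1:Add2,r2:Add1,r3:16
c13: stall | r0:Mul1,r1:Add2,r2:Add1,r3:16
c14: CDB Mul2=48; stall | r0:Mul1,r1:Add2,r2:Add1,r3:16
c15: CDB Add1=35; issue SUB r1<-Add1 | r0:Mul1,r1:Add1,r2:35,r3:16
c16: CDB Add2=35 | r0:Mul1,r1:Add1,r2:35,r3:16
c17: - | r0:Mul1,r1:Add1,r2:35,r3:16
c18: - | r0:Mul1,r1:Add1,r2:35,r3:16
c19: - | r0:Mul1,r1:Add1,r2:35,r3:16
c20: - | r0:Mul1,r1:Add1,r2:35,r3:16
c21: CDB Mul1=1225 | r0:1225,r1:Add1,r2:35,r3:16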